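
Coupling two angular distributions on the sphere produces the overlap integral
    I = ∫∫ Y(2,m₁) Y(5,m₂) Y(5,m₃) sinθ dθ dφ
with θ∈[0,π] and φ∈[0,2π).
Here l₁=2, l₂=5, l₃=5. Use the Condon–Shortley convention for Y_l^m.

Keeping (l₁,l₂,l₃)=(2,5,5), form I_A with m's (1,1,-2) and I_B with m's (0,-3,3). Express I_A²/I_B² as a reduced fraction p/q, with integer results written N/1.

Same 2,5,5: normalisation and zero-m 3j drop out of the ratio.
A: Δ: 2! 2! 8! / 13! → 1/38610; sum: t=0:+1/2880 t=1:−1/1440 = -1/2880; 3j²(2 5 5; 1 1 -2) = Δ·Π!·Σ² = 7/715  (sign +1)
B: Δ: 2! 2! 8! / 13! → 1/38610; sum: t=0:+1/5760 t=1:−1/5040 t=2:+1/161280 = -1/53760; 3j²(2 5 5; 0 -3 3) = Δ·Π!·Σ² = 1/4290  (sign -1)
I_A²/I_B² = (7/715)/(1/4290) = 42/1

42/1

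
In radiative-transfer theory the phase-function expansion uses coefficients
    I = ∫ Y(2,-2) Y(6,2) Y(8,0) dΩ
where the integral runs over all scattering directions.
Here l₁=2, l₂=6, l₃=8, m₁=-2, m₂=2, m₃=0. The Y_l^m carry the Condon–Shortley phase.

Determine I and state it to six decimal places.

0.071001

Rules hold: Σm=0, L=16 even, 4≤8≤8.
N = 5·13·17 = 1105
Δ = 0!·4!·12!/17! = 1/30940
Racah Σ t=0..0: t=0:+1/2073600 = 1/2073600
⇒ 3j(2 6 8; 0 0 0)² = 28/1105, sgn +1
Racah Σ t=0..0: t=0:+1/23224320 = 1/23224320
⇒ 3j(2 6 8; -2 2 0)² = 1/442, sgn +1
4πI² = N·(3j₀)²·(3jₘ)² = 14/221
I = +1·√(0.0633484/4π) = 0.07100075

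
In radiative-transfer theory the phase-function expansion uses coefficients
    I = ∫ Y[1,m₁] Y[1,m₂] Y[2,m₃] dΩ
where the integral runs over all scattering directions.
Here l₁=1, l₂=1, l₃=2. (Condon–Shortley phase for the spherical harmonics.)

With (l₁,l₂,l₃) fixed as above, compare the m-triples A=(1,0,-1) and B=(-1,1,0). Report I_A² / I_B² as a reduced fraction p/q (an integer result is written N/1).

3/1

l's match ⇒ only the (l;m) 3-j factors differ between A and B.
A: triangle coeff Δ(1,1,2) = 1/30; Σ_t [0,0]: t=0:+1/2 = 1/2; (3j)²=1/10 [(1 1 2; 1 0 -1)], sign=-1
B: triangle coeff Δ(1,1,2) = 1/30; Σ_t [0,0]: t=0:+1/4 = 1/4; (3j)²=1/30 [(1 1 2; -1 1 0)], sign=+1
I_A²/I_B² = (1/10)/(1/30) = 3/1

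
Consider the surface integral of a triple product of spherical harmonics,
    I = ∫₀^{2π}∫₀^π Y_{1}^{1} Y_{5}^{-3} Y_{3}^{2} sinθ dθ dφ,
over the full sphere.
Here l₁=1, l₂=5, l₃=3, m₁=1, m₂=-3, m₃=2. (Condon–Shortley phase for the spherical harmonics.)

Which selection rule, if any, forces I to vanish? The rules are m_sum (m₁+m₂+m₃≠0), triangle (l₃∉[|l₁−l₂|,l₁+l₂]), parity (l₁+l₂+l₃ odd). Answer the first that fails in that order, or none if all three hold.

Σmᵢ = 0  ✓
l₃∈[|l₁−l₂|,l₁+l₂]=[4,6], have l₃=3  ✗
Σlᵢ = 9 ⇒ odd

triangle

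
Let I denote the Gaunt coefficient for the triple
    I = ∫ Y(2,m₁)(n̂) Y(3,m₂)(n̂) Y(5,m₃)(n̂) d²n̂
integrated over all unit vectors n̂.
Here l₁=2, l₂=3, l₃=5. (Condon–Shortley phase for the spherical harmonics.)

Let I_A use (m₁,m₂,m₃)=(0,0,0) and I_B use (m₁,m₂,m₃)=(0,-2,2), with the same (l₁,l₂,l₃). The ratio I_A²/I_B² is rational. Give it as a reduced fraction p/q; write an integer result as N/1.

l's match ⇒ only the (l;m) 3-j factors differ between A and B.
A: triangle coeff Δ(2,3,5) = 1/2310; Σ_t [0,0]: t=0:+1/144 = 1/144; (3j)²=10/231 [(2 3 5; 0 0 0)], sign=-1
B: triangle coeff Δ(2,3,5) = 1/2310; Σ_t [0,0]: t=0:+1/480 = 1/480; (3j)²=3/110 [(2 3 5; 0 -2 2)], sign=-1
I_A²/I_B² = (10/231)/(3/110) = 100/63

100/63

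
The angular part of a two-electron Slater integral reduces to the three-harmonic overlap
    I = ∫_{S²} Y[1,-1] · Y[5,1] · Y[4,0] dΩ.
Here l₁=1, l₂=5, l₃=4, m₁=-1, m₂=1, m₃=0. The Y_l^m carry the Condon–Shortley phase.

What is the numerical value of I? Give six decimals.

Checks pass: Σm=0; 10 even; l₃=4∈[4,6].
(2·1+1)(2·5+1)(2·4+1) = 297
Δ: 2! 0! 8! / 11! → 1/495
sum: t=1:−1/576 = -1/576
3j²(1 5 4; 0 0 0) = Δ·Π!·Σ² = 5/99  (sign -1)
sum: t=2:+1/1152 = 1/1152
3j²(1 5 4; -1 1 0) = Δ·Π!·Σ² = 1/33  (sign +1)
combine: 4πI² = 297·5/99·1/33 = 5/11
take √, sign -1: I = -0.19018827

-0.190188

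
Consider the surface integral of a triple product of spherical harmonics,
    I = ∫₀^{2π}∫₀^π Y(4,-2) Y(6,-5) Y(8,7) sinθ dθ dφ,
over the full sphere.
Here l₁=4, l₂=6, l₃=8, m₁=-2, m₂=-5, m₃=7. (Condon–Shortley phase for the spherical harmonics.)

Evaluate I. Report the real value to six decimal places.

Rules hold: Σm=0, L=18 even, 2≤8≤10.
N = 9·13·17 = 1989
Δ = 2!·6!·10!/19! = 1/23279256
Racah Σ t=0..2: t=0:+1/1658880 t=1:−1/518400 t=2:+1/1658880 = -1/1382400
⇒ 3j(4 6 8; 0 0 0)² = 504/46189, sgn -1
Racah Σ t=0..1: t=0:+1/522547200 t=1:−1/435456000 = -1/2612736000
⇒ 3j(4 6 8; -2 -5 7)² = 11/23256, sgn +1
4πI² = N·(3j₀)²·(3jₘ)² = 63/6137
I = -1·√(0.0102656/4π) = -0.02858165

-0.028582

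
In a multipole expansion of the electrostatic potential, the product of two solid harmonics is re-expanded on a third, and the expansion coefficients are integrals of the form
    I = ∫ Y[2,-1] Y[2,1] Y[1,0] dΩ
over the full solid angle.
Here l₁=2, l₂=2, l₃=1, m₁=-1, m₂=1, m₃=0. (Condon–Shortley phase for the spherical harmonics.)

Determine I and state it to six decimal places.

0.000000

L=5 odd ⇒ parity kills the (l;000) factor ⇒ I = 0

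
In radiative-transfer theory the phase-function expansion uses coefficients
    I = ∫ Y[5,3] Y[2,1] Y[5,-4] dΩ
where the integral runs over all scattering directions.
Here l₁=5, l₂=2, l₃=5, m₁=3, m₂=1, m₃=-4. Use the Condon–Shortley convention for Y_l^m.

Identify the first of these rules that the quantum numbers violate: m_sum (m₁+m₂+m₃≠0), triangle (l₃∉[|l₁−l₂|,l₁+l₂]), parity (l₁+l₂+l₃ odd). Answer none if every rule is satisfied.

azimuthal sum: 3 + 1 − 4 = 0  ✓
3 ≤ 5 ≤ 7 (triangle on l)  ✓
L = 5 + 2 + 5 = 12 (even)  ✓

none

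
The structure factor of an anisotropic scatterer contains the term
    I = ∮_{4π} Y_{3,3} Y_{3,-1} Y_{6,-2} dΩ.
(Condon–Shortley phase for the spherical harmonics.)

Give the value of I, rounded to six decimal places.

0.062728

m-sum 0 ✓  L=12 even ✓  0≤6≤6 ✓
Π(2lᵢ+1) = 7×7×13 = 637
triangle coeff Δ(3,3,6) = 1/12012
Σ_t [0,0]: t=0:+1/1296 = 1/1296
(3j)²=100/3003 [(3 3 6; 0 0 0)], sign=+1
Σ_t [0,0]: t=0:+1/34560 = 1/34560
(3j)²=1/429 [(3 3 6; 3 -1 -2)], sign=+1
⇒ 4πI² = 700/14157
I = (+1)√(700/14157/(4π)) = 0.06272757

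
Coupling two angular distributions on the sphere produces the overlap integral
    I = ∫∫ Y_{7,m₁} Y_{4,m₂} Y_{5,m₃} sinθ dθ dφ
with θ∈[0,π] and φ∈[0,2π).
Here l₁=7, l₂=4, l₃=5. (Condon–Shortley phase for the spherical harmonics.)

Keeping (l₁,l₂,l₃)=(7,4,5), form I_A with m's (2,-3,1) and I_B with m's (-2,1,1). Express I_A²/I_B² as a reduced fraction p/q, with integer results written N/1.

Same 7,4,5: normalisation and zero-m 3j drop out of the ratio.
A: Δ: 6! 8! 2! / 17! → 1/6126120; sum: t=0:+1/518400 t=1:−1/138240 = -11/2073600; 3j²(7 4 5; 2 -3 1) = Δ·Π!·Σ² = 77/4420  (sign -1)
B: Δ: 6! 8! 2! / 17! → 1/6126120; sum: t=3:−1/103680 t=4:+1/34560 t=5:−1/138240 = 1/82944; 3j²(7 4 5; -2 1 1) = Δ·Π!·Σ² = 125/9724  (sign +1)
I_A²/I_B² = (77/4420)/(125/9724) = 847/625

847/625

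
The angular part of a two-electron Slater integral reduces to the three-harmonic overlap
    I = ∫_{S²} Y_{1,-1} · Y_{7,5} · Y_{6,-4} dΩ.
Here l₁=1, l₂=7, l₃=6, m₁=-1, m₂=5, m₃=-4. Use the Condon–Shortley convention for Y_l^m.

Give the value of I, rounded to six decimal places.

-0.284256

Checks pass: Σm=0; 14 even; l₃=6∈[6,8].
(2·1+1)(2·7+1)(2·6+1) = 585
Δ: 2! 0! 12! / 15! → 1/1365
sum: t=1:−1/518400 = -1/518400
3j²(1 7 6; 0 0 0) = Δ·Π!·Σ² = 7/195  (sign -1)
sum: t=2:+1/14515200 = 1/14515200
3j²(1 7 6; -1 5 -4) = Δ·Π!·Σ² = 22/455  (sign +1)
combine: 4πI² = 585·7/195·22/455 = 66/65
take √, sign -1: I = -0.28425647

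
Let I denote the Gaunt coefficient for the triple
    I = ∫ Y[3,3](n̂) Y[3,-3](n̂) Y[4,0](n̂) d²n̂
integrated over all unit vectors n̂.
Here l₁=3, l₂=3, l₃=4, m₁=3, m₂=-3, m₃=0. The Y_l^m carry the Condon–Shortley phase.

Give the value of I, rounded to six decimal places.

Checks pass: Σm=0; 10 even; l₃=4∈[0,6].
(2·3+1)(2·3+1)(2·4+1) = 441
Δ: 2! 4! 4! / 11! → 1/34650
sum: t=0:+1/72 t=1:−1/16 t=2:+1/72 = -5/144
3j²(3 3 4; 0 0 0) = Δ·Π!·Σ² = 2/77  (sign -1)
sum: t=0:+1/1152 = 1/1152
3j²(3 3 4; 3 -3 0) = Δ·Π!·Σ² = 1/154  (sign +1)
combine: 4πI² = 441·2/77·1/154 = 9/121
take √, sign -1: I = -0.07693494

-0.076935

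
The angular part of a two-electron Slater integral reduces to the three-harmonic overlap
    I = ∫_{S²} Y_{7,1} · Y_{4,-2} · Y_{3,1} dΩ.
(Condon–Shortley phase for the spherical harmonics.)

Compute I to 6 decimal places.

-0.138088

Rules hold: Σm=0, L=14 even, 3≤3≤11.
N = 15·9·7 = 945
Δ = 8!·6!·0!/15! = 1/45045
Racah Σ t=4..4: t=4:+1/20736 = 1/20736
⇒ 3j(7 4 3; 0 0 0)² = 35/1287, sgn -1
Racah Σ t=2..2: t=2:+1/69120 = 1/69120
⇒ 3j(7 4 3; 1 -2 1)² = 4/429, sgn +1
4πI² = N·(3j₀)²·(3jₘ)² = 4900/20449
I = -1·√(0.239621/4π) = -0.13808836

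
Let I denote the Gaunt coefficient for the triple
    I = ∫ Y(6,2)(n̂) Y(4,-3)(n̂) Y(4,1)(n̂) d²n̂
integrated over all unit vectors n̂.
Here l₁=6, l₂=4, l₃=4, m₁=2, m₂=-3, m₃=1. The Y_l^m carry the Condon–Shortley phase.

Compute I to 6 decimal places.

-0.165283

Rules hold: Σm=0, L=14 even, 2≤4≤10.
N = 13·9·9 = 1053
Δ = 6!·6!·2!/15! = 1/1261260
Racah Σ t=2..4: t=2:+1/4608 t=3:−1/1296 t=4:+1/4608 = -7/20736
⇒ 3j(6 4 4; 0 0 0)² = 20/1287, sgn -1
Racah Σ t=0..1: t=0:+1/34560 t=1:−1/8640 = -1/11520
⇒ 3j(6 4 4; 2 -3 1)² = 3/143, sgn +1
4πI² = N·(3j₀)²·(3jₘ)² = 540/1573
I = -1·√(0.343293/4π) = -0.16528277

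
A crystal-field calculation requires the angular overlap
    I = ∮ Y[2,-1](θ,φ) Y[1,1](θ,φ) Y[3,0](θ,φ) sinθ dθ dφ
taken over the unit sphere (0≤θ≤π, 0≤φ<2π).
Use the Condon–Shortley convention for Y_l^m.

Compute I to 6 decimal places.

Checks pass: Σm=0; 6 even; l₃=3∈[1,3].
(2·2+1)(2·1+1)(2·3+1) = 105
Δ: 0! 4! 2! / 7! → 1/105
sum: t=0:+1/4 = 1/4
3j²(2 1 3; 0 0 0) = Δ·Π!·Σ² = 3/35  (sign -1)
sum: t=0:+1/12 = 1/12
3j²(2 1 3; -1 1 0) = Δ·Π!·Σ² = 1/35  (sign -1)
combine: 4πI² = 105·3/35·1/35 = 9/35
take √, sign +1: I = 0.14304817

0.143048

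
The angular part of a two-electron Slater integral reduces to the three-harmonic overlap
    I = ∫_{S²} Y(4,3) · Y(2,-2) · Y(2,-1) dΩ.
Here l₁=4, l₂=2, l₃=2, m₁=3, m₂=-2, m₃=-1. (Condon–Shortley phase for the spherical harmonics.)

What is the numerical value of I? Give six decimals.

Rules hold: Σm=0, L=8 even, 2≤2≤6.
N = 9·5·5 = 225
Δ = 4!·4!·0!/9! = 1/630
Racah Σ t=2..2: t=2:+1/16 = 1/16
⇒ 3j(4 2 2; 0 0 0)² = 2/35, sgn +1
Racah Σ t=0..0: t=0:+1/144 = 1/144
⇒ 3j(4 2 2; 3 -2 -1)² = 1/18, sgn -1
4πI² = N·(3j₀)²·(3jₘ)² = 5/7
I = -1·√(0.714286/4π) = -0.23841361

-0.238414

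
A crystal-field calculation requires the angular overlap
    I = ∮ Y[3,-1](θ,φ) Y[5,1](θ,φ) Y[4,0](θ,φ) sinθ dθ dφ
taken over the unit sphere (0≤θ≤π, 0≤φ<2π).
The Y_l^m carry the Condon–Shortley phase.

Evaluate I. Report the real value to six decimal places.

-0.086020

Checks pass: Σm=0; 12 even; l₃=4∈[2,8].
(2·3+1)(2·5+1)(2·4+1) = 693
Δ: 4! 2! 6! / 13! → 1/180180
sum: t=1:−1/576 t=2:+1/144 t=3:−1/576 = 1/288
3j²(3 5 4; 0 0 0) = Δ·Π!·Σ² = 20/1001  (sign +1)
sum: t=2:+1/384 t=3:−1/216 t=4:+1/2304 = -11/6912
3j²(3 5 4; -1 1 0) = Δ·Π!·Σ² = 11/1638  (sign -1)
combine: 4πI² = 693·20/1001·11/1638 = 110/1183
take √, sign -1: I = -0.08601992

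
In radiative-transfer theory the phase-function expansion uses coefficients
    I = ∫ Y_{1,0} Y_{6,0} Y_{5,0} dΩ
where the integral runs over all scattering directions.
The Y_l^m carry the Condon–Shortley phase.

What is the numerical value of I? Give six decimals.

Checks pass: Σm=0; 12 even; l₃=5∈[5,7].
(2·1+1)(2·6+1)(2·5+1) = 429
Δ: 2! 0! 10! / 13! → 1/858
sum: t=1:−1/14400 = -1/14400
3j²(1 6 5; 0 0 0) = Δ·Π!·Σ² = 6/143  (sign +1)
(m-triple is (0,0,0) — same symbol as above.)
combine: 4πI² = 429·6/143·6/143 = 108/143
take √, sign +1: I = 0.24515397

0.245154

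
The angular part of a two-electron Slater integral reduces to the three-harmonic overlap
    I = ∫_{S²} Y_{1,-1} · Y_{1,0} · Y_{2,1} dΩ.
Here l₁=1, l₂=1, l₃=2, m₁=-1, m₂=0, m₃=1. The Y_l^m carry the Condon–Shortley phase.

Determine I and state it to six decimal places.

Checks pass: Σm=0; 4 even; l₃=2∈[0,2].
(2·1+1)(2·1+1)(2·2+1) = 45
Δ: 0! 2! 2! / 5! → 1/30
sum: t=0:+1/1 = 1/1
3j²(1 1 2; 0 0 0) = Δ·Π!·Σ² = 2/15  (sign +1)
sum: t=0:+1/2 = 1/2
3j²(1 1 2; -1 0 1) = Δ·Π!·Σ² = 1/10  (sign -1)
combine: 4πI² = 45·2/15·1/10 = 3/5
take √, sign -1: I = -0.21850969

-0.218510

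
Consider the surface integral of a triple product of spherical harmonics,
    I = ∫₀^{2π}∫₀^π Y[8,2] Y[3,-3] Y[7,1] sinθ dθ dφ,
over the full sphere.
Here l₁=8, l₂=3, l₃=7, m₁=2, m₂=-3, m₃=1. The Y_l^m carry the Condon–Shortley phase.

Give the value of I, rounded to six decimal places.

-0.168590

Rules hold: Σm=0, L=18 even, 5≤7≤11.
N = 17·7·15 = 1785
Δ = 4!·12!·2!/19! = 1/5290740
Racah Σ t=1..3: t=1:−1/7257600 t=2:+1/2073600 t=3:−1/7257600 = 1/4838400
⇒ 3j(8 3 7; 0 0 0)² = 252/20995, sgn -1
Racah Σ t=0..0: t=0:+1/24883200 = 1/24883200
⇒ 3j(8 3 7; 2 -3 1)² = 70/4199, sgn +1
4πI² = N·(3j₀)²·(3jₘ)² = 370440/1037153
I = -1·√(0.35717/4π) = -0.16859030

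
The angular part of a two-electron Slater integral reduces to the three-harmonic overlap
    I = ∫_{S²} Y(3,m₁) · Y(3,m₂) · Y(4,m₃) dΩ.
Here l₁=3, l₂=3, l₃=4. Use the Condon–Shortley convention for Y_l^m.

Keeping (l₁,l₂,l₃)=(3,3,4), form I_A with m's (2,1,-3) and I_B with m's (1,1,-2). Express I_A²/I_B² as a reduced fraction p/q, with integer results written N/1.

Shared (l₁,l₂,l₃)=(3,3,4): N and (l;000)² cancel in I_A²/I_B².
A: Δ = 2!·4!·4!/11! = 1/34650; Racah Σ t=0..1: t=0:+1/288 t=1:−1/144 = -1/288; ⇒ 3j(3 3 4; 2 1 -3)² = 1/99, sgn +1
B: Δ = 2!·4!·4!/11! = 1/34650; Racah Σ t=0..2: t=0:+1/192 t=1:−1/36 t=2:+1/192 = -5/288; ⇒ 3j(3 3 4; 1 1 -2)² = 20/693, sgn -1
I_A²/I_B² = (1/99)/(20/693) = 7/20

7/20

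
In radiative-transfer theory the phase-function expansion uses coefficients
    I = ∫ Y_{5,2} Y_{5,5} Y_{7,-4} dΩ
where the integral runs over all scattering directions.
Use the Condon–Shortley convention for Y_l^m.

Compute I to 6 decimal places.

0.000000

m-sum = 2 + 5 − 4 = 3 ≠ 0 ⇒ I = 0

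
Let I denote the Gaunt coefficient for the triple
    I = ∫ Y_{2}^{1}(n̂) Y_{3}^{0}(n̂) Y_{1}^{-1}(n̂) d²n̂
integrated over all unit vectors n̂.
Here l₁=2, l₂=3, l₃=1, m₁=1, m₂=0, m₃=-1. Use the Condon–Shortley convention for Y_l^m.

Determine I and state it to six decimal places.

Checks pass: Σm=0; 6 even; l₃=1∈[1,5].
(2·2+1)(2·3+1)(2·1+1) = 105
Δ: 4! 0! 2! / 7! → 1/105
sum: t=2:+1/4 = 1/4
3j²(2 3 1; 0 0 0) = Δ·Π!·Σ² = 3/35  (sign -1)
sum: t=1:−1/12 = -1/12
3j²(2 3 1; 1 0 -1) = Δ·Π!·Σ² = 1/35  (sign -1)
combine: 4πI² = 105·3/35·1/35 = 9/35
take √, sign +1: I = 0.14304817

0.143048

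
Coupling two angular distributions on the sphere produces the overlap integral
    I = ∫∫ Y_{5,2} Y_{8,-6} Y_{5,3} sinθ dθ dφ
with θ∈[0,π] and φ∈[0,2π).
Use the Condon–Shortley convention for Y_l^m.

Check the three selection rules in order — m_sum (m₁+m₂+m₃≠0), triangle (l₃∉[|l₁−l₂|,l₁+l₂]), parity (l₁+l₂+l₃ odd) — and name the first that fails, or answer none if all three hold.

azimuthal sum: 2 − 6 + 3 = -1  ✗
3 ≤ 5 ≤ 13 (triangle on l)
L = 5 + 8 + 5 = 18 (even)

m_sum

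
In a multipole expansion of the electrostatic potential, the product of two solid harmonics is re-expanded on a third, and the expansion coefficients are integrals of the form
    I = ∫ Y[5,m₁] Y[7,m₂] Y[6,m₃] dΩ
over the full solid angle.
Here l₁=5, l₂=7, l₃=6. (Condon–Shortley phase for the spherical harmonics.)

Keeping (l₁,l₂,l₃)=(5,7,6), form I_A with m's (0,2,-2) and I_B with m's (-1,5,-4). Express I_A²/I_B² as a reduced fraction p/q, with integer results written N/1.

Same 5,7,6: normalisation and zero-m 3j drop out of the ratio.
A: Δ: 6! 4! 8! / 19! → 1/174594420; sum: t=1:−1/116121600 t=2:+1/1451520 t=3:−1/207360 t=4:+1/207360 t=5:−1/1658880 = 1/12902400; 3j²(5 7 6; 0 2 -2) = Δ·Π!·Σ² = 27/1293292  (sign +1)
B: Δ: 6! 4! 8! / 19! → 1/174594420; sum: t=4:+1/7741440 t=5:−1/3628800 t=6:+1/24883200 = -37/348364800; 3j²(5 7 6; -1 5 -4) = Δ·Π!·Σ² = 1369/176358  (sign -1)
I_A²/I_B² = (27/1293292)/(1369/176358) = 81/30118

81/30118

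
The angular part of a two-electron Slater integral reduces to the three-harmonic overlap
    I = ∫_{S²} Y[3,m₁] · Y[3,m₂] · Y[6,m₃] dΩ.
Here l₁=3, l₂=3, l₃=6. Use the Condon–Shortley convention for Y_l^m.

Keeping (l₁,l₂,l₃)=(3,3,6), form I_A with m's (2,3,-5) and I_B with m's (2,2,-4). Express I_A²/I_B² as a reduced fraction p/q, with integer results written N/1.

l's match ⇒ only the (l;m) 3-j factors differ between A and B.
A: triangle coeff Δ(3,3,6) = 1/12012; Σ_t [0,0]: t=0:+1/86400 = 1/86400; (3j)²=1/26 [(3 3 6; 2 3 -5)], sign=-1
B: triangle coeff Δ(3,3,6) = 1/12012; Σ_t [0,0]: t=0:+1/14400 = 1/14400; (3j)²=6/143 [(3 3 6; 2 2 -4)], sign=+1
I_A²/I_B² = (1/26)/(6/143) = 11/12

11/12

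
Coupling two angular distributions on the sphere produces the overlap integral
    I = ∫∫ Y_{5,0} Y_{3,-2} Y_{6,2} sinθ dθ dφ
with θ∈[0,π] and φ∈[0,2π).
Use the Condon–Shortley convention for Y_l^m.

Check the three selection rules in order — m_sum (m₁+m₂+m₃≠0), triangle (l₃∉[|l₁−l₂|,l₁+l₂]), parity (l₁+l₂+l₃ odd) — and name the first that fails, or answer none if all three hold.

none

azimuthal sum: 0 − 2 + 2 = 0  ✓
2 ≤ 6 ≤ 8 (triangle on l)  ✓
L = 5 + 3 + 6 = 14 (even)  ✓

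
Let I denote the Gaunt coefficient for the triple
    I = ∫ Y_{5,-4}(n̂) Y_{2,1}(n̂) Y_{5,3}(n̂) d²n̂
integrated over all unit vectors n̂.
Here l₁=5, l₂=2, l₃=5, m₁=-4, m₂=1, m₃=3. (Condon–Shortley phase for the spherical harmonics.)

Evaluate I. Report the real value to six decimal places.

0.196098

m-sum 0 ✓  L=12 even ✓  3≤5≤7 ✓
Π(2lᵢ+1) = 11×5×11 = 605
triangle coeff Δ(5,2,5) = 1/38610
Σ_t [0,2]: t=0:+1/2880 t=1:−1/576 t=2:+1/2880 = -1/960
(3j)²=10/429 [(5 2 5; 0 0 0)], sign=+1
Σ_t [1,2]: t=1:−1/80640 t=2:+1/10080 = 1/11520
(3j)²=49/1430 [(5 2 5; -4 1 3)], sign=+1
⇒ 4πI² = 245/507
I = (+1)√(245/507/(4π)) = 0.19609844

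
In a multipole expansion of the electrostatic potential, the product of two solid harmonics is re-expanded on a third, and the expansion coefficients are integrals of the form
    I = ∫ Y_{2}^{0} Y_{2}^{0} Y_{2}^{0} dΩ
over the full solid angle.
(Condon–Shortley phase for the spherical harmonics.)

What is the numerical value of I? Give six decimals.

Checks pass: Σm=0; 6 even; l₃=2∈[0,4].
(2·2+1)(2·2+1)(2·2+1) = 125
Δ: 2! 2! 2! / 7! → 1/630
sum: t=0:+1/8 t=1:−1/1 t=2:+1/8 = -3/4
3j²(2 2 2; 0 0 0) = Δ·Π!·Σ² = 2/35  (sign -1)
(m-triple is (0,0,0) — same symbol as above.)
combine: 4πI² = 125·2/35·2/35 = 20/49
take √, sign +1: I = 0.18022375

0.180224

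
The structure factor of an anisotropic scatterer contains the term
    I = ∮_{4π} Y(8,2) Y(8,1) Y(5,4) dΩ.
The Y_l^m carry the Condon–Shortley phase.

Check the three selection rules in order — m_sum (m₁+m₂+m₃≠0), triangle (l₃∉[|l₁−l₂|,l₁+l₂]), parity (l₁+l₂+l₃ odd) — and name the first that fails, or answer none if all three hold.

Σmᵢ = 7  ✗
l₃∈[|l₁−l₂|,l₁+l₂]=[0,16], have l₃=5
Σlᵢ = 21 ⇒ odd

m_sum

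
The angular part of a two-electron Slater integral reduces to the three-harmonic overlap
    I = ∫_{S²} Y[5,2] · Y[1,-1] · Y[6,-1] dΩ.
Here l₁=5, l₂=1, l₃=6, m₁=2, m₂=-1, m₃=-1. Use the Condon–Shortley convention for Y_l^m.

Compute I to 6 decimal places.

-0.129207

Checks pass: Σm=0; 12 even; l₃=6∈[4,6].
(2·5+1)(2·1+1)(2·6+1) = 429
Δ: 0! 10! 2! / 13! → 1/858
sum: t=0:+1/14400 = 1/14400
3j²(5 1 6; 0 0 0) = Δ·Π!·Σ² = 6/143  (sign +1)
sum: t=0:+1/60480 = 1/60480
3j²(5 1 6; 2 -1 -1) = Δ·Π!·Σ² = 5/429  (sign -1)
combine: 4πI² = 429·6/143·5/429 = 30/143
take √, sign -1: I = -0.12920749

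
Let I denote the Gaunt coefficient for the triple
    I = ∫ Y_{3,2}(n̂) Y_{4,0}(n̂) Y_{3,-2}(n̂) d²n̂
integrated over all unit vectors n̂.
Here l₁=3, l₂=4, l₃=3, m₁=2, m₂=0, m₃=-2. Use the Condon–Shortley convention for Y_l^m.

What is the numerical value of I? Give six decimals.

-0.179515

m-sum 0 ✓  L=10 even ✓  1≤3≤7 ✓
Π(2lᵢ+1) = 7×9×7 = 441
triangle coeff Δ(3,4,3) = 1/34650
Σ_t [1,3]: t=1:−1/72 t=2:+1/16 t=3:−1/72 = 5/144
(3j)²=2/77 [(3 4 3; 0 0 0)], sign=-1
Σ_t [0,1]: t=0:+1/576 t=1:−1/72 = -7/576
(3j)²=7/198 [(3 4 3; 2 0 -2)], sign=+1
⇒ 4πI² = 49/121
I = (-1)√(49/121/(4π)) = -0.17951487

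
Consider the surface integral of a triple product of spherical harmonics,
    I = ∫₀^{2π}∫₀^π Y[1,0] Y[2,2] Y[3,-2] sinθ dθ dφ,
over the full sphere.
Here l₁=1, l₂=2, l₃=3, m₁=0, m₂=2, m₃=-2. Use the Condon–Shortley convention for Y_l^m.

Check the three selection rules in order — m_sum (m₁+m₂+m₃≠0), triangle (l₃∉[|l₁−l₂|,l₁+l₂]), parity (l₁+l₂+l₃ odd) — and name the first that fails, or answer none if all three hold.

none

Σmᵢ = 0  ✓
l₃∈[|l₁−l₂|,l₁+l₂]=[1,3], have l₃=3  ✓
Σlᵢ = 6 ⇒ even  ✓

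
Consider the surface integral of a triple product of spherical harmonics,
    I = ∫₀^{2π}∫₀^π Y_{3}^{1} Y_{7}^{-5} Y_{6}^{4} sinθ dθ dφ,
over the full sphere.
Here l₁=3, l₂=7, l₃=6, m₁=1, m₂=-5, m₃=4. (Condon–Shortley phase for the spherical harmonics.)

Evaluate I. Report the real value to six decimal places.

Rules hold: Σm=0, L=16 even, 4≤6≤10.
N = 7·15·13 = 1365
Δ = 4!·2!·10!/17! = 1/2042040
Racah Σ t=1..3: t=1:−1/207360 t=2:+1/57600 t=3:−1/207360 = 1/129600
⇒ 3j(3 7 6; 0 0 0)² = 168/12155, sgn +1
Racah Σ t=0..2: t=0:+1/3870720 t=1:−1/2177280 t=2:+1/29030400 = -29/174182400
⇒ 3j(3 7 6; 1 -5 4)² = 841/185640, sgn -1
4πI² = N·(3j₀)²·(3jₘ)² = 17661/206635
I = -1·√(0.0854695/4π) = -0.08247091

-0.082471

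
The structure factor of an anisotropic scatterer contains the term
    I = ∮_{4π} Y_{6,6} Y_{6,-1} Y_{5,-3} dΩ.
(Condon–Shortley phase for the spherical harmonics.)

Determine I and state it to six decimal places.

0.000000

Σmᵢ = 2 ≠ 0, so the φ-integral vanishes; I = 0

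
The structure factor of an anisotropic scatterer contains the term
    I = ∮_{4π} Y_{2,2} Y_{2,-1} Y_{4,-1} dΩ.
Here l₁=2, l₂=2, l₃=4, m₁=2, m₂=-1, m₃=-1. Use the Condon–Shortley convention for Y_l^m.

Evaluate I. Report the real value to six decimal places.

-0.090112

Checks pass: Σm=0; 8 even; l₃=4∈[0,4].
(2·2+1)(2·2+1)(2·4+1) = 225
Δ: 0! 4! 4! / 9! → 1/630
sum: t=0:+1/16 = 1/16
3j²(2 2 4; 0 0 0) = Δ·Π!·Σ² = 2/35  (sign +1)
sum: t=0:+1/144 = 1/144
3j²(2 2 4; 2 -1 -1) = Δ·Π!·Σ² = 1/126  (sign -1)
combine: 4πI² = 225·2/35·1/126 = 5/49
take √, sign -1: I = -0.09011188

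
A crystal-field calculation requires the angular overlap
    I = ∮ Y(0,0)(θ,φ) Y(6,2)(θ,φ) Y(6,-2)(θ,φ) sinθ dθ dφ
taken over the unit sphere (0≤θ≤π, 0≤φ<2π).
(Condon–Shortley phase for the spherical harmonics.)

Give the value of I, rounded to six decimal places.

0.282095

m-sum 0 ✓  L=12 even ✓  6≤6≤6 ✓
Π(2lᵢ+1) = 1×13×13 = 169
triangle coeff Δ(0,6,6) = 1/13
Σ_t [0,0]: t=0:+1/518400 = 1/518400
(3j)²=1/13 [(0 6 6; 0 0 0)], sign=+1
Σ_t [0,0]: t=0:+1/967680 = 1/967680
(3j)²=1/13 [(0 6 6; 0 2 -2)], sign=+1
⇒ 4πI² = 1/1
I = (+1)√(1/1/(4π)) = 0.28209479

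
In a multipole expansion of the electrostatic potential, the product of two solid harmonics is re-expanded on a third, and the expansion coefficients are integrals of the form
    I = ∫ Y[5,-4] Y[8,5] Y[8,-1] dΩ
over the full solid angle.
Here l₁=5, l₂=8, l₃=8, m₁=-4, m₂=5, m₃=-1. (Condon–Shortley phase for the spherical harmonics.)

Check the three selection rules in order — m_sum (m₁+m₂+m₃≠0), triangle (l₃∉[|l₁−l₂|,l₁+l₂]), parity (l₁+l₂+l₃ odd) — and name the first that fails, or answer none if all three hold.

m₁+m₂+m₃ = -4 + 5 − 1 = 0  ✓
triangle: |5−8|=3 ≤ l₃=8 ≤ 5+8=13  ✓
parity: l₁+l₂+l₃ = 21 is odd  ✗

parity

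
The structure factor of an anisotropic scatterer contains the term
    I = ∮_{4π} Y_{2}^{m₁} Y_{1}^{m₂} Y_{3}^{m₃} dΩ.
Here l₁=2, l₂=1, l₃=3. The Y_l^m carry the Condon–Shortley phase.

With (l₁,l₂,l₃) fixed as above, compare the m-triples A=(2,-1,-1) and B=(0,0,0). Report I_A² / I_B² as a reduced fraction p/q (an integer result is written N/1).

1/9

l's match ⇒ only the (l;m) 3-j factors differ between A and B.
A: triangle coeff Δ(2,1,3) = 1/105; Σ_t [0,0]: t=0:+1/48 = 1/48; (3j)²=1/105 [(2 1 3; 2 -1 -1)], sign=+1
B: triangle coeff Δ(2,1,3) = 1/105; Σ_t [0,0]: t=0:+1/4 = 1/4; (3j)²=3/35 [(2 1 3; 0 0 0)], sign=-1
I_A²/I_B² = (1/105)/(3/35) = 1/9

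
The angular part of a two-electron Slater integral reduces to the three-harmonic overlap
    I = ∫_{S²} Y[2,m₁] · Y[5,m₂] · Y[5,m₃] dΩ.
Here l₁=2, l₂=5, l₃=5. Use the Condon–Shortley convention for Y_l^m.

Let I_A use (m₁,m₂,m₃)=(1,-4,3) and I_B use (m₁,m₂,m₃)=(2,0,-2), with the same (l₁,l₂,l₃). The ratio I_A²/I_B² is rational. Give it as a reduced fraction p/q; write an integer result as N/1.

Shared (l₁,l₂,l₃)=(2,5,5): N and (l;000)² cancel in I_A²/I_B².
A: Δ = 2!·2!·8!/13! = 1/38610; Racah Σ t=0..1: t=0:+1/10080 t=1:−1/80640 = 1/11520; ⇒ 3j(2 5 5; 1 -4 3)² = 49/1430, sgn +1
B: Δ = 2!·2!·8!/13! = 1/38610; Racah Σ t=0..0: t=0:+1/2880 = 1/2880; ⇒ 3j(2 5 5; 2 0 -2)² = 14/429, sgn -1
I_A²/I_B² = (49/1430)/(14/429) = 21/20

21/20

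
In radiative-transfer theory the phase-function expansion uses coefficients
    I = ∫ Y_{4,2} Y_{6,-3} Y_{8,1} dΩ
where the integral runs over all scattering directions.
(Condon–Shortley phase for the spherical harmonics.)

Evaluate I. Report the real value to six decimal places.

0.158521

m-sum 0 ✓  L=18 even ✓  2≤8≤10 ✓
Π(2lᵢ+1) = 9×13×17 = 1989
triangle coeff Δ(4,6,8) = 1/23279256
Σ_t [0,2]: t=0:+1/1658880 t=1:−1/518400 t=2:+1/1658880 = -1/1382400
(3j)²=504/46189 [(4 6 8; 0 0 0)], sign=-1
Σ_t [0,2]: t=0:+1/2903040 t=1:−1/9676800 t=2:+1/522547200 = 127/522547200
(3j)²=16129/1108536 [(4 6 8; 2 -3 1)], sign=-1
⇒ 4πI² = 3048381/9653501
I = (+1)√(3048381/9653501/(4π)) = 0.15852117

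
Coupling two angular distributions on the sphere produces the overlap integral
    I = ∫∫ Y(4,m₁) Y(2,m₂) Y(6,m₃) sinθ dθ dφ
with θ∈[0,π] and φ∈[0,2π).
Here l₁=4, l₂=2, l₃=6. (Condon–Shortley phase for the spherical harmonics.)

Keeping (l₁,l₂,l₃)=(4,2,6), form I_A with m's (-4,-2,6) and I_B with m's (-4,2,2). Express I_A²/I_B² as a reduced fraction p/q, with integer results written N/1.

l's match ⇒ only the (l;m) 3-j factors differ between A and B.
A: triangle coeff Δ(4,2,6) = 1/6435; Σ_t [0,0]: t=0:+1/967680 = 1/967680; (3j)²=1/13 [(4 2 6; -4 -2 6)], sign=+1
B: triangle coeff Δ(4,2,6) = 1/6435; Σ_t [0,0]: t=0:+1/967680 = 1/967680; (3j)²=1/6435 [(4 2 6; -4 2 2)], sign=+1
I_A²/I_B² = (1/13)/(1/6435) = 495/1

495/1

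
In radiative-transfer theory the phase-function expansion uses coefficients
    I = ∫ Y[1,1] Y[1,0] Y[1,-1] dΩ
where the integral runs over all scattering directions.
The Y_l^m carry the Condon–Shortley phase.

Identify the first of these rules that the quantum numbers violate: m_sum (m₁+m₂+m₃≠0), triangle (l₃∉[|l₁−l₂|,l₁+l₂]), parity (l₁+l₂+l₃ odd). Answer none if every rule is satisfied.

parity

m₁+m₂+m₃ = 1 + 0 − 1 = 0  ✓
triangle: |1−1|=0 ≤ l₃=1 ≤ 1+1=2  ✓
parity: l₁+l₂+l₃ = 3 is odd  ✗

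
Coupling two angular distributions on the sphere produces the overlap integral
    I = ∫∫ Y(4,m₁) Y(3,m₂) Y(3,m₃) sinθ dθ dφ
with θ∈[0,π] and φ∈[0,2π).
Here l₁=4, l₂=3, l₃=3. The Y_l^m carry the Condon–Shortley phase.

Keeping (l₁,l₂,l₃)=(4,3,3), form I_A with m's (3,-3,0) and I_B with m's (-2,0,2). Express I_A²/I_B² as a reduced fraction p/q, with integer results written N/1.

21/1

l's match ⇒ only the (l;m) 3-j factors differ between A and B.
A: triangle coeff Δ(4,3,3) = 1/34650; Σ_t [0,0]: t=0:+1/288 = 1/288; (3j)²=1/22 [(4 3 3; 3 -3 0)], sign=-1
B: triangle coeff Δ(4,3,3) = 1/34650; Σ_t [2,3]: t=2:+1/96 t=3:−1/72 = -1/288; (3j)²=1/462 [(4 3 3; -2 0 2)], sign=+1
I_A²/I_B² = (1/22)/(1/462) = 21/1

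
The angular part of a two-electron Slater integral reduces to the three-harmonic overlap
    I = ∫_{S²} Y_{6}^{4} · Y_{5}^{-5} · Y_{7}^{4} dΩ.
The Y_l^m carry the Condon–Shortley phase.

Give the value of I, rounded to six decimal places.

0.000000

4 − 5 + 4 = 3 ≠ 0: azimuthal integral kills it; I = 0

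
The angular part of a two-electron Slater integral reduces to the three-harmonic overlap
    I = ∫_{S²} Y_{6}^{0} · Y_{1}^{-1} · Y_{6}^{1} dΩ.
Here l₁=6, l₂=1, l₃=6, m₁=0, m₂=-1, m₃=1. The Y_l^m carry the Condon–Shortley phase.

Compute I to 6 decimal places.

Σlᵢ=13 odd — θ-integrand is odd under cosθ→−cosθ; I=0

0.000000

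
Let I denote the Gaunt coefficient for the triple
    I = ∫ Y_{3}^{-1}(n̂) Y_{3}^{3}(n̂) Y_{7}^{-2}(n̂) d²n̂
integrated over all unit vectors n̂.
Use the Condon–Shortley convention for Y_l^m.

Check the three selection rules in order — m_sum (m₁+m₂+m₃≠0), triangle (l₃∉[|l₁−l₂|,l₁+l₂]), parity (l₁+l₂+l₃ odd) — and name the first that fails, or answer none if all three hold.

Σmᵢ = 0  ✓
l₃∈[|l₁−l₂|,l₁+l₂]=[0,6], have l₃=7  ✗
Σlᵢ = 13 ⇒ odd

triangle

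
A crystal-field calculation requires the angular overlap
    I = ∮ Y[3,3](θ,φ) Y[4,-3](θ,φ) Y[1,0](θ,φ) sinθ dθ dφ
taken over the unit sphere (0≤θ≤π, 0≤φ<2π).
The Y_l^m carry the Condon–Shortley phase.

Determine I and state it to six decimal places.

Rules hold: Σm=0, L=8 even, 1≤1≤7.
N = 7·9·3 = 189
Δ = 6!·0!·2!/9! = 1/252
Racah Σ t=3..3: t=3:−1/36 = -1/36
⇒ 3j(3 4 1; 0 0 0)² = 4/63, sgn +1
Racah Σ t=0..0: t=0:+1/720 = 1/720
⇒ 3j(3 4 1; 3 -3 0)² = 1/36, sgn -1
4πI² = N·(3j₀)²·(3jₘ)² = 1/3
I = -1·√(0.333333/4π) = -0.16286750

-0.162868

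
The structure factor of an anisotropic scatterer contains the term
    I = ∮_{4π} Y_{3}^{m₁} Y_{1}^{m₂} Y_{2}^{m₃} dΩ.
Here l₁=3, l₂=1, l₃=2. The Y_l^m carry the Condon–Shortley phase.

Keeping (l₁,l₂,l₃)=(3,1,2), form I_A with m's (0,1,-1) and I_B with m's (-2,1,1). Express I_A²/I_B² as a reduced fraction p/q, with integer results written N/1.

Shared (l₁,l₂,l₃)=(3,1,2): N and (l;000)² cancel in I_A²/I_B².
A: Δ = 2!·4!·0!/7! = 1/105; Racah Σ t=2..2: t=2:+1/12 = 1/12; ⇒ 3j(3 1 2; 0 1 -1)² = 1/35, sgn -1
B: Δ = 2!·4!·0!/7! = 1/105; Racah Σ t=2..2: t=2:+1/12 = 1/12; ⇒ 3j(3 1 2; -2 1 1)² = 2/21, sgn -1
I_A²/I_B² = (1/35)/(2/21) = 3/10

3/10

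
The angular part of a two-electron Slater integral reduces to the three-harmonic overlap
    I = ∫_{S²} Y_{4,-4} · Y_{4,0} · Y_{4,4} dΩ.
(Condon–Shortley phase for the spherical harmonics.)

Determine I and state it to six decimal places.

Rules hold: Σm=0, L=12 even, 0≤4≤8.
N = 9·9·9 = 729
Δ = 4!·4!·4!/13! = 1/450450
Racah Σ t=0..4: t=0:+1/13824 t=1:−1/216 t=2:+1/64 t=3:−1/216 t=4:+1/13824 = 5/768
⇒ 3j(4 4 4; 0 0 0)² = 18/1001, sgn +1
Racah Σ t=4..4: t=4:+1/13824 = 1/13824
⇒ 3j(4 4 4; -4 0 4)² = 14/1287, sgn +1
4πI² = N·(3j₀)²·(3jₘ)² = 2916/20449
I = +1·√(0.142599/4π) = 0.10652531

0.106525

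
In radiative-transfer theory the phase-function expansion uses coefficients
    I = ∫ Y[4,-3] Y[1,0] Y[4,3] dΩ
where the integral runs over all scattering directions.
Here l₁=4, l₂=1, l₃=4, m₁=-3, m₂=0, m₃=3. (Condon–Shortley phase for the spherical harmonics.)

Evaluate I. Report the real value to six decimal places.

l₁+l₂+l₃=9 is odd: 3j(l;000)=0 ⇒ I=0

0.000000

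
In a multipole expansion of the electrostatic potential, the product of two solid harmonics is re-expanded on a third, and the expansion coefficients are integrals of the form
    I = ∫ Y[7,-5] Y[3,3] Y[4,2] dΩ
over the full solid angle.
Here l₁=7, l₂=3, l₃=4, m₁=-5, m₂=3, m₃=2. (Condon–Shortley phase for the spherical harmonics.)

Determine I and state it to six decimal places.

Rules hold: Σm=0, L=14 even, 4≤4≤10.
N = 15·7·9 = 945
Δ = 6!·8!·0!/15! = 1/45045
Racah Σ t=3..3: t=3:−1/20736 = -1/20736
⇒ 3j(7 3 4; 0 0 0)² = 35/1287, sgn -1
Racah Σ t=6..6: t=6:+1/1036800 = 1/1036800
⇒ 3j(7 3 4; -5 3 2)² = 4/195, sgn +1
4πI² = N·(3j₀)²·(3jₘ)² = 980/1859
I = -1·√(0.527165/4π) = -0.20481814

-0.204818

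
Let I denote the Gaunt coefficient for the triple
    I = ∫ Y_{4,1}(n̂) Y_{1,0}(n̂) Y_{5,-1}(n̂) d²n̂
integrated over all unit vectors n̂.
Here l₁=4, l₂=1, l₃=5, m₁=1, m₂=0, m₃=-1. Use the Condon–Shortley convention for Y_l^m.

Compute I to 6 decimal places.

-0.240571

m-sum 0 ✓  L=10 even ✓  3≤5≤5 ✓
Π(2lᵢ+1) = 9×3×11 = 297
triangle coeff Δ(4,1,5) = 1/495
Σ_t [0,0]: t=0:+1/576 = 1/576
(3j)²=5/99 [(4 1 5; 0 0 0)], sign=-1
Σ_t [0,0]: t=0:+1/720 = 1/720
(3j)²=8/165 [(4 1 5; 1 0 -1)], sign=+1
⇒ 4πI² = 8/11
I = (-1)√(8/11/(4π)) = -0.24057125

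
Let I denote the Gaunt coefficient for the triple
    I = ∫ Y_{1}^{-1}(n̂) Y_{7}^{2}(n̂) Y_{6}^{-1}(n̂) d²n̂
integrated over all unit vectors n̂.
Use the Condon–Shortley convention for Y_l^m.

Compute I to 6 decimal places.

0.209937

Checks pass: Σm=0; 14 even; l₃=6∈[6,8].
(2·1+1)(2·7+1)(2·6+1) = 585
Δ: 2! 0! 12! / 15! → 1/1365
sum: t=1:−1/518400 = -1/518400
3j²(1 7 6; 0 0 0) = Δ·Π!·Σ² = 7/195  (sign -1)
sum: t=2:+1/1209600 = 1/1209600
3j²(1 7 6; -1 2 -1) = Δ·Π!·Σ² = 12/455  (sign -1)
combine: 4πI² = 585·7/195·12/455 = 36/65
take √, sign +1: I = 0.20993732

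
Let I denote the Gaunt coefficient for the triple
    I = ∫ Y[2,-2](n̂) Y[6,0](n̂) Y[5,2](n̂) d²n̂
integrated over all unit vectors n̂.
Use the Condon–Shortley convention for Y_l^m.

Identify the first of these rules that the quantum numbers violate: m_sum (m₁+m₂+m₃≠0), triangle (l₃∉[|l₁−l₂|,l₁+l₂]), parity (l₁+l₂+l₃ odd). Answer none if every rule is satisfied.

parity

m₁+m₂+m₃ = -2 + 0 + 2 = 0  ✓
triangle: |2−6|=4 ≤ l₃=5 ≤ 2+6=8  ✓
parity: l₁+l₂+l₃ = 13 is odd  ✗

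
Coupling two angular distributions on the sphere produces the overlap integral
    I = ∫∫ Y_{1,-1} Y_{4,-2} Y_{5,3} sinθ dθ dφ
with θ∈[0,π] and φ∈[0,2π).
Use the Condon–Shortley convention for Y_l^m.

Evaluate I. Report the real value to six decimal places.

-0.259847

Checks pass: Σm=0; 10 even; l₃=5∈[3,5].
(2·1+1)(2·4+1)(2·5+1) = 297
Δ: 0! 2! 8! / 11! → 1/495
sum: t=0:+1/576 = 1/576
3j²(1 4 5; 0 0 0) = Δ·Π!·Σ² = 5/99  (sign -1)
sum: t=0:+1/2880 = 1/2880
3j²(1 4 5; -1 -2 3) = Δ·Π!·Σ² = 28/495  (sign +1)
combine: 4πI² = 297·5/99·28/495 = 28/33
take √, sign -1: I = -0.25984664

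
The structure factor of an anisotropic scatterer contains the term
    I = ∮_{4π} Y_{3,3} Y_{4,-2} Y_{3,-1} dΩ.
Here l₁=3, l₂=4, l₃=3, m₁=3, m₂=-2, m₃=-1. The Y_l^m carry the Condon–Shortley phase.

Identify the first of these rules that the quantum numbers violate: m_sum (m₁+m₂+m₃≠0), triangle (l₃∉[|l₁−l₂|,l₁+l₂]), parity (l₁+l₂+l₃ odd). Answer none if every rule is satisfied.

none

Σmᵢ = 0  ✓
l₃∈[|l₁−l₂|,l₁+l₂]=[1,7], have l₃=3  ✓
Σlᵢ = 10 ⇒ even  ✓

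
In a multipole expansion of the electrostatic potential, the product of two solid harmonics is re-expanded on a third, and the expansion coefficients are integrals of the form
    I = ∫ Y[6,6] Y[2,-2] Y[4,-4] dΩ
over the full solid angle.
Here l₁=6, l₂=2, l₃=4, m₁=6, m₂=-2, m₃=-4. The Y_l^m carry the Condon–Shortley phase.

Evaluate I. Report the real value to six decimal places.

m-sum 0 ✓  L=12 even ✓  4≤4≤8 ✓
Π(2lᵢ+1) = 13×5×9 = 585
triangle coeff Δ(6,2,4) = 1/6435
Σ_t [2,2]: t=2:+1/2304 = 1/2304
(3j)²=5/143 [(6 2 4; 0 0 0)], sign=+1
Σ_t [0,0]: t=0:+1/967680 = 1/967680
(3j)²=1/13 [(6 2 4; 6 -2 -4)], sign=+1
⇒ 4πI² = 225/143
I = (+1)√(225/143/(4π)) = 0.35384927

0.353849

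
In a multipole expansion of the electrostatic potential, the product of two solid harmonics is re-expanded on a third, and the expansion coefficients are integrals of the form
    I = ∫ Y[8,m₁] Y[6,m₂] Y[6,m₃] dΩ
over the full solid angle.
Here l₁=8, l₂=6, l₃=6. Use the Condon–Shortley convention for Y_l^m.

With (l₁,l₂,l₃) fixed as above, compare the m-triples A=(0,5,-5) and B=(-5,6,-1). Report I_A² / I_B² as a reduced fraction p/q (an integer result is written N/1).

l's match ⇒ only the (l;m) 3-j factors differ between A and B.
A: triangle coeff Δ(8,6,6) = 1/1309458150; Σ_t [7,8]: t=7:−1/609638400 t=8:+1/9754214400 = -1/650280960; (3j)²=275/58786 [(8 6 6; 0 5 -5)], sign=+1
B: triangle coeff Δ(8,6,6) = 1/1309458150; Σ_t [8,8]: t=8:+1/696729600 = 1/696729600; (3j)²=11/646 [(8 6 6; -5 6 -1)], sign=-1
I_A²/I_B² = (275/58786)/(11/646) = 25/91

25/91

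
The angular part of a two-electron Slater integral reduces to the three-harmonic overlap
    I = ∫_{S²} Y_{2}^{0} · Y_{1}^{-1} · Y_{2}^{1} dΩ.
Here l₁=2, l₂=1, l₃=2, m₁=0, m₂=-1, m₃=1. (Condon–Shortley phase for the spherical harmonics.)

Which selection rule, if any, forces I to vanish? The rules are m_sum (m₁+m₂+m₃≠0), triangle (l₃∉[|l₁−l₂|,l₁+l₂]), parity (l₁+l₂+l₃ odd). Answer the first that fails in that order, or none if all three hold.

m₁+m₂+m₃ = 0 − 1 + 1 = 0  ✓
triangle: |2−1|=1 ≤ l₃=2 ≤ 2+1=3  ✓
parity: l₁+l₂+l₃ = 5 is odd  ✗

parity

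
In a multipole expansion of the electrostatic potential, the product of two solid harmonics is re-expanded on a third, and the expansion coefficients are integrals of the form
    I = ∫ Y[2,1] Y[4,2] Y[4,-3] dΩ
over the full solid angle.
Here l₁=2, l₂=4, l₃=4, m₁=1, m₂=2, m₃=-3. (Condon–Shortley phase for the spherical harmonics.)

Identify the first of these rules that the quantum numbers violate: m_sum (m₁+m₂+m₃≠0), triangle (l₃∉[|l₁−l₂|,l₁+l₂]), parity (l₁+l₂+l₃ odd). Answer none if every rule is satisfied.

none

Σmᵢ = 0  ✓
l₃∈[|l₁−l₂|,l₁+l₂]=[2,6], have l₃=4  ✓
Σlᵢ = 10 ⇒ even  ✓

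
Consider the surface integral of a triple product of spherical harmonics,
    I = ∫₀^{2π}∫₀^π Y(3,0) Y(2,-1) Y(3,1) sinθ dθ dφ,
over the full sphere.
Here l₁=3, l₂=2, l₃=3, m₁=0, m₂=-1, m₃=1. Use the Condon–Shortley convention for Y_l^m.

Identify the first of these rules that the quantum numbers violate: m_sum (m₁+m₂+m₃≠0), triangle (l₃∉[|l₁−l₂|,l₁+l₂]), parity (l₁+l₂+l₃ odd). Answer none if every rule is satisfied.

azimuthal sum: 0 − 1 + 1 = 0  ✓
1 ≤ 3 ≤ 5 (triangle on l)  ✓
L = 3 + 2 + 3 = 8 (even)  ✓

none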